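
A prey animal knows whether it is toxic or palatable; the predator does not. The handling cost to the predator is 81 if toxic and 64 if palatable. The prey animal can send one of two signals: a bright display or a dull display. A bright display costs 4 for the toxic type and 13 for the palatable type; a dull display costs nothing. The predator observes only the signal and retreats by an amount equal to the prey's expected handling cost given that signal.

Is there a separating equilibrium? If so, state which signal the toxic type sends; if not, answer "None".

None

Try toxic → bright display, palatable → dull display:
  If types separate, bright display earns payment 81 and dull display earns 64.
  Toxic: bright display gives 81 − 4 = 77; dull display gives 64 − 0 = 64. No deviation. ✓
  Palatable: dull display gives 64 − 0 = 64; bright display gives 81 − 13 = 68. Would deviate. ✗
Try toxic → dull display, palatable → bright display:
  If types separate, dull display earns payment 81 and bright display earns 64.
  Toxic: dull display gives 81 − 0 = 81; bright display gives 64 − 4 = 60. No deviation. ✓
  Palatable: bright display gives 64 − 13 = 51; dull display gives 81 − 0 = 81. Would deviate. ✗
Neither assignment is incentive-compatible.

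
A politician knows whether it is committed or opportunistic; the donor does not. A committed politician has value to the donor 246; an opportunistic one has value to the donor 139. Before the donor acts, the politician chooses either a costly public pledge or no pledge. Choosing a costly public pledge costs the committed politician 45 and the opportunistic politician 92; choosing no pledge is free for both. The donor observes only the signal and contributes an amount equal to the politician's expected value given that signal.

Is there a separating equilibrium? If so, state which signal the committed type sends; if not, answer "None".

Try committed → pledge, opportunistic → no pledge:
  If types separate, pledge earns payment 246 and no pledge earns 139.
  Committed: pledge gives 246 − 45 = 201; no pledge gives 139 − 0 = 139. No deviation. ✓
  Opportunistic: no pledge gives 139 − 0 = 139; pledge gives 246 − 92 = 154. Would deviate. ✗
Try committed → no pledge, opportunistic → pledge:
  If types separate, no pledge earns payment 246 and pledge earns 139.
  Committed: no pledge gives 246 − 0 = 246; pledge gives 139 − 45 = 94. No deviation. ✓
  Opportunistic: pledge gives 139 − 92 = 47; no pledge gives 246 − 0 = 246. Would deviate. ✗
Neither assignment is incentive-compatible.

None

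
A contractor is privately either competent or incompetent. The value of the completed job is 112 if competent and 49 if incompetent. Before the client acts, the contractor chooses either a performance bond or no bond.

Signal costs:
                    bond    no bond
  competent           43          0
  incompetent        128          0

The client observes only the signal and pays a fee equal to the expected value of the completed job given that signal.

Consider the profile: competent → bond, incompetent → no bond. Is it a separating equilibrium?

If types separate, bond earns payment 112 and no bond earns 49.
Competent: bond gives 112 − 43 = 69; no bond gives 49 − 0 = 49. No deviation. ✓
Incompetent: no bond gives 49 − 0 = 49; bond gives 112 − 128 = -16. No deviation. ✓
Both incentive constraints hold.

Yes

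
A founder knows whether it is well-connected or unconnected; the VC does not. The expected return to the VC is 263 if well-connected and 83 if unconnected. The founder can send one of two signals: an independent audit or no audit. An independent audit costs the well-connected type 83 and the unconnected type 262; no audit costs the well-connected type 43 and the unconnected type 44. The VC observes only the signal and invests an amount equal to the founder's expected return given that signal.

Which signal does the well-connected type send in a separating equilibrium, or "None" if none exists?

audit

Try well-connected → audit, unconnected → no audit:
  If types separate, audit earns payment 263 and no audit earns 83.
  Well-connected: audit gives 263 − 83 = 180; no audit gives 83 − 43 = 40. No deviation. ✓
  Unconnected: no audit gives 83 − 44 = 39; audit gives 263 − 262 = 1. No deviation. ✓
Both hold — the well-connected type sends audit.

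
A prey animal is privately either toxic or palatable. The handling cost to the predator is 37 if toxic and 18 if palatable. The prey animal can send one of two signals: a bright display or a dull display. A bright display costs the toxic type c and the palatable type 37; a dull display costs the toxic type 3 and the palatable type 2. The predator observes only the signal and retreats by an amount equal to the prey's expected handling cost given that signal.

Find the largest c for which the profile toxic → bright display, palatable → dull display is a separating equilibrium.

22

Under separation: bright display → toxic (pays 37); dull display → palatable (pays 18).
Palatable: 18 − 2 = 16 ≥ 37 − 37 = 0. Holds regardless of c. ✓
Toxic: 37 − c ≥ 18 − 3, so c ≤ 37 − 15 = 22.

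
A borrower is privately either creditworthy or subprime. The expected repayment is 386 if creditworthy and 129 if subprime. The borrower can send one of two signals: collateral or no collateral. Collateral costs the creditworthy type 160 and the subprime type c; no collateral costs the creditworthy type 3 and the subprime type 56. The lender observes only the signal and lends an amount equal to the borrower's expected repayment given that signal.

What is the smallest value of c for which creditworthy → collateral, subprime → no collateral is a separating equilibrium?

313

Under separation: collateral → creditworthy (pays 386); no collateral → subprime (pays 129).
Creditworthy: 386 − 160 = 226 ≥ 129 − 3 = 126. Holds regardless of c. ✓
Subprime: 129 − 56 ≥ 386 − c, so c ≥ 386 − 73 = 313.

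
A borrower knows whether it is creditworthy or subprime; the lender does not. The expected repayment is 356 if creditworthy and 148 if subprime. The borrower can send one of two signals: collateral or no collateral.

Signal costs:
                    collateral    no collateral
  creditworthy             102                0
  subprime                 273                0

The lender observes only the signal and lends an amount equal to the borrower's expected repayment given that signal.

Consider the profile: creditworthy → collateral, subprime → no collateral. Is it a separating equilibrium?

Yes

If types separate, collateral earns payment 356 and no collateral earns 148.
Creditworthy: collateral gives 356 − 102 = 254; no collateral gives 148 − 0 = 148. No deviation. ✓
Subprime: no collateral gives 148 − 0 = 148; collateral gives 356 − 273 = 83. No deviation. ✓
Both incentive constraints hold.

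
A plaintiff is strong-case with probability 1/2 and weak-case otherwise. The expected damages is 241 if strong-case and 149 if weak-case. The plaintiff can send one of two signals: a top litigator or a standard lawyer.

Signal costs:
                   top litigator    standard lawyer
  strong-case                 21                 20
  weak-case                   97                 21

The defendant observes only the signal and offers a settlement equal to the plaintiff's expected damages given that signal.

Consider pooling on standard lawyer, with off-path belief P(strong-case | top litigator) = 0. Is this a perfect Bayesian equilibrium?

Yes

On the equilibrium path (standard lawyer) the defendant holds the prior 1/2 and pays 1/2·241 + 1/2·149 = 195. Off-path (top litigator) belief 0 gives 0·241 + 1·149 = 149.
Strong-case: standard lawyer gives 195 − 20 = 175; top litigator gives 149 − 21 = 128. Stays. ✓
Weak-case: standard lawyer gives 195 − 21 = 174; top litigator gives 149 − 97 = 52. Stays. ✓
Beliefs are Bayes-consistent on-path and both types best-respond.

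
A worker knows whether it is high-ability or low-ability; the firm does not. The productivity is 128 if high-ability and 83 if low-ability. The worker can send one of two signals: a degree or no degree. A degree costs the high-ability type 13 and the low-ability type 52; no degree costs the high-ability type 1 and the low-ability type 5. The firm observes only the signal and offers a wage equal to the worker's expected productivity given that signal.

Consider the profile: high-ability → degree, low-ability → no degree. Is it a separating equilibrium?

Under separation the firm infers type exactly: degree → high-ability (pays 128), no degree → low-ability (pays 83).
High-ability: degree gives 128 − 13 = 115; no degree gives 83 − 1 = 82. No deviation. ✓
Low-ability: no degree gives 83 − 5 = 78; degree gives 128 − 52 = 76. No deviation. ✓
Neither type gains from mimicking the other.

Yes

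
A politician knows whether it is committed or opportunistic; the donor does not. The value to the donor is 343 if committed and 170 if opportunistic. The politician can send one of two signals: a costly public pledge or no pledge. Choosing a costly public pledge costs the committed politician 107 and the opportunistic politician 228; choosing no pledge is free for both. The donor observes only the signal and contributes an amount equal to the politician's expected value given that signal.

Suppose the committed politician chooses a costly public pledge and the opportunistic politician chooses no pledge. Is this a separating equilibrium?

Yes

If types separate, pledge earns payment 343 and no pledge earns 170.
Committed: pledge gives 343 − 107 = 236; no pledge gives 170 − 0 = 170. No deviation. ✓
Opportunistic: no pledge gives 170 − 0 = 170; pledge gives 343 − 228 = 115. No deviation. ✓
Neither type gains from mimicking the other.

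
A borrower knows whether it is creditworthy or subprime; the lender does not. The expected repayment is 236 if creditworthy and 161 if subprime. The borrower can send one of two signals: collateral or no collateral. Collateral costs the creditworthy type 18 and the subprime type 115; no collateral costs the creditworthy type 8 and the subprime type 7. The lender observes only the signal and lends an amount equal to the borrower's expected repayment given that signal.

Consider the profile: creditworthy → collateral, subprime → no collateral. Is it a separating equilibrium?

Yes

If types separate, collateral earns payment 236 and no collateral earns 161.
Creditworthy: collateral gives 236 − 18 = 218; no collateral gives 161 − 8 = 153. No deviation. ✓
Subprime: no collateral gives 161 − 7 = 154; collateral gives 236 − 115 = 121. No deviation. ✓
Both incentive constraints hold.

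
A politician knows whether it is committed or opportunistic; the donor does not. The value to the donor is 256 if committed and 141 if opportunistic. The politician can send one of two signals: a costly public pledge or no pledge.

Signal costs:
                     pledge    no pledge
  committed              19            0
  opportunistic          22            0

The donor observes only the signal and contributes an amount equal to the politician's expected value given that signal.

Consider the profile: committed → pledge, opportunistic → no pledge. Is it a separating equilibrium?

If types separate, pledge earns payment 256 and no pledge earns 141.
Committed: pledge gives 256 − 19 = 237; no pledge gives 141 − 0 = 141. No deviation. ✓
Opportunistic: no pledge gives 141 − 0 = 141; pledge gives 256 − 22 = 234. Would deviate. ✗

No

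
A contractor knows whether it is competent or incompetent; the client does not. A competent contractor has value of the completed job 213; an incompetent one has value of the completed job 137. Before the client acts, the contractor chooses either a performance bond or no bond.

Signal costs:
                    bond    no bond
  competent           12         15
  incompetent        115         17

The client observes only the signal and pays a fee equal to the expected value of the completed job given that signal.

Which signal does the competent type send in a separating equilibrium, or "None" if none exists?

Try competent → bond, incompetent → no bond:
  If types separate, bond earns payment 213 and no bond earns 137.
  Competent: bond gives 213 − 12 = 201; no bond gives 137 − 15 = 122. No deviation. ✓
  Incompetent: no bond gives 137 − 17 = 120; bond gives 213 − 115 = 98. No deviation. ✓
Both hold — the competent type sends bond.

bond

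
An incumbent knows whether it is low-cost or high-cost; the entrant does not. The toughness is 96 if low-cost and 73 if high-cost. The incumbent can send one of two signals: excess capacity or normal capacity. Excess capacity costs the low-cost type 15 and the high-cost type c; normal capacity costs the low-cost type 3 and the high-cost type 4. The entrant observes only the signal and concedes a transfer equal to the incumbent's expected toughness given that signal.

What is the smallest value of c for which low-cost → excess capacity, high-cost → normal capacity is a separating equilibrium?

27

Under separation: excess capacity → low-cost (pays 96); normal capacity → high-cost (pays 73).
Low-cost: 96 − 15 = 81 ≥ 73 − 3 = 70. Holds regardless of c. ✓
High-cost: 73 − 4 ≥ 96 − c, so c ≥ 96 − 69 = 27.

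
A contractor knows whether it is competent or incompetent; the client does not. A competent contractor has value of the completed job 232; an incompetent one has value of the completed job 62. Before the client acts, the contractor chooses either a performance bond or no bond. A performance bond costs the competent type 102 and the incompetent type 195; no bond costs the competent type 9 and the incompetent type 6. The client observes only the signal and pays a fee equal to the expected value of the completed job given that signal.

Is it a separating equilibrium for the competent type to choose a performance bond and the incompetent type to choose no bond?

Under separation the client infers type exactly: bond → competent (pays 232), no bond → incompetent (pays 62).
Competent: bond gives 232 − 102 = 130; no bond gives 62 − 9 = 53. No deviation. ✓
Incompetent: no bond gives 62 − 6 = 56; bond gives 232 − 195 = 37. No deviation. ✓
Both incentive constraints hold.

Yes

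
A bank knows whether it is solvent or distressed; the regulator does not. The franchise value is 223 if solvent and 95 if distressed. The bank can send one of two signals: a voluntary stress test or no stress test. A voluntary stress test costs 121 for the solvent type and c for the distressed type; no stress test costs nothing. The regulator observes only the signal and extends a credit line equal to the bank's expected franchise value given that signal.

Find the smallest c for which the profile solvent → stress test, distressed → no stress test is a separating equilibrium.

Under separation: stress test → solvent (pays 223); no stress test → distressed (pays 95).
Solvent: 223 − 121 = 102 ≥ 95 − 0 = 95. Holds regardless of c. ✓
Distressed: 95 − 0 ≥ 223 − c, so c ≥ 223 − 95 = 128.

128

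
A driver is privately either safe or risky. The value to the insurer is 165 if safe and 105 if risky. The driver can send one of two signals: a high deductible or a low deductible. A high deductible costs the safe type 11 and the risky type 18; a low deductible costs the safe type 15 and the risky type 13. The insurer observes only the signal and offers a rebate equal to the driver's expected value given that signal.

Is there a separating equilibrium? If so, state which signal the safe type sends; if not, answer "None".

Try safe → high deductible, risky → low deductible:
  Under separation the insurer infers type exactly: high deductible → safe (pays 165), low deductible → risky (pays 105).
  Safe: high deductible gives 165 − 11 = 154; low deductible gives 105 − 15 = 90. No deviation. ✓
  Risky: low deductible gives 105 − 13 = 92; high deductible gives 165 − 18 = 147. Would deviate. ✗
Try safe → low deductible, risky → high deductible:
  Under separation the insurer infers type exactly: low deductible → safe (pays 165), high deductible → risky (pays 105).
  Safe: low deductible gives 165 − 15 = 150; high deductible gives 105 − 11 = 94. No deviation. ✓
  Risky: high deductible gives 105 − 18 = 87; low deductible gives 165 − 13 = 152. Would deviate. ✗
Neither assignment is incentive-compatible.

None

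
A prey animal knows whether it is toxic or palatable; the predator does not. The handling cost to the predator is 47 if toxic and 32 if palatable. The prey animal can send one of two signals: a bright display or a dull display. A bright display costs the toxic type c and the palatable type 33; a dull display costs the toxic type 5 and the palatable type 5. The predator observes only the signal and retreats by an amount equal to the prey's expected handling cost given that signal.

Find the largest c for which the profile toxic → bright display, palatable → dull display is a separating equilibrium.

20

Under separation: bright display → toxic (pays 47); dull display → palatable (pays 32).
Palatable: 32 − 5 = 27 ≥ 47 − 33 = 14. Holds regardless of c. ✓
Toxic: 47 − c ≥ 32 − 5, so c ≤ 47 − 27 = 20.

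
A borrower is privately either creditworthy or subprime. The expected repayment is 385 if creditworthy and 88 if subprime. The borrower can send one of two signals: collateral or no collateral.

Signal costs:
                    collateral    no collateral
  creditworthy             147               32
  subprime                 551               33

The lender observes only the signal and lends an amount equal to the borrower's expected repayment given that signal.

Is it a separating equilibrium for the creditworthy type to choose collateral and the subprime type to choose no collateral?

If types separate, collateral earns payment 385 and no collateral earns 88.
Creditworthy: collateral gives 385 − 147 = 238; no collateral gives 88 − 32 = 56. No deviation. ✓
Subprime: no collateral gives 88 − 33 = 55; collateral gives 385 − 551 = -166. No deviation. ✓
Both incentive constraints hold.

Yes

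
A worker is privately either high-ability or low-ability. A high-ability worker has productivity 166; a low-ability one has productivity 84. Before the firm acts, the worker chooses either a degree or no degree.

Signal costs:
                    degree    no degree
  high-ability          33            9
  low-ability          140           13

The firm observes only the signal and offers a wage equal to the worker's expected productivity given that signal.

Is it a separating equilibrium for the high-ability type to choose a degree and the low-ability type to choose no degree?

Yes

If types separate, degree earns payment 166 and no degree earns 84.
High-ability: degree gives 166 − 33 = 133; no degree gives 84 − 9 = 75. No deviation. ✓
Low-ability: no degree gives 84 − 13 = 71; degree gives 166 − 140 = 26. No deviation. ✓
Both incentive constraints hold.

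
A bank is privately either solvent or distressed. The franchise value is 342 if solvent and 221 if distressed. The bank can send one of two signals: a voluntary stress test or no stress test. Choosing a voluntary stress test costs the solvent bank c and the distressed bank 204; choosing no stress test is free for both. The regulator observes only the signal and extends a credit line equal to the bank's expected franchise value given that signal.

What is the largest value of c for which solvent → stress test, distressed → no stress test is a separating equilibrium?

121

Under separation: stress test → solvent (pays 342); no stress test → distressed (pays 221).
Distressed: 221 − 0 = 221 ≥ 342 − 204 = 138. Holds regardless of c. ✓
Solvent: 342 − c ≥ 221 − 0, so c ≤ 342 − 221 = 121.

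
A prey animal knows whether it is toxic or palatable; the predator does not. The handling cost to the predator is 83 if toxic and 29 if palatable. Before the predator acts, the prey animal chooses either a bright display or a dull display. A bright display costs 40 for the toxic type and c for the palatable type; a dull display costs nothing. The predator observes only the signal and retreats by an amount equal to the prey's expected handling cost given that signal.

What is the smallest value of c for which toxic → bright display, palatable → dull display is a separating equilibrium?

54

Under separation: bright display → toxic (pays 83); dull display → palatable (pays 29).
Toxic: 83 − 40 = 43 ≥ 29 − 0 = 29. Holds regardless of c. ✓
Palatable: 29 − 0 ≥ 83 − c, so c ≥ 83 − 29 = 54.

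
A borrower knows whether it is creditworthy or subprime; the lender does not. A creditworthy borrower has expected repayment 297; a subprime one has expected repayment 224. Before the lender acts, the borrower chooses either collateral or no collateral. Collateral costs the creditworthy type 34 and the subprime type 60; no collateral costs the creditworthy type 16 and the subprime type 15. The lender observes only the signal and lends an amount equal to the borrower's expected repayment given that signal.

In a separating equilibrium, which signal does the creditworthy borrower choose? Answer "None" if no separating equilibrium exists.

Try creditworthy → collateral, subprime → no collateral:
  If types separate, collateral earns payment 297 and no collateral earns 224.
  Creditworthy: collateral gives 297 − 34 = 263; no collateral gives 224 − 16 = 208. No deviation. ✓
  Subprime: no collateral gives 224 − 15 = 209; collateral gives 297 − 60 = 237. Would deviate. ✗
Try creditworthy → no collateral, subprime → collateral:
  If types separate, no collateral earns payment 297 and collateral earns 224.
  Creditworthy: no collateral gives 297 − 16 = 281; collateral gives 224 − 34 = 190. No deviation. ✓
  Subprime: collateral gives 224 − 60 = 164; no collateral gives 297 − 15 = 282. Would deviate. ✗
Neither assignment is incentive-compatible.

None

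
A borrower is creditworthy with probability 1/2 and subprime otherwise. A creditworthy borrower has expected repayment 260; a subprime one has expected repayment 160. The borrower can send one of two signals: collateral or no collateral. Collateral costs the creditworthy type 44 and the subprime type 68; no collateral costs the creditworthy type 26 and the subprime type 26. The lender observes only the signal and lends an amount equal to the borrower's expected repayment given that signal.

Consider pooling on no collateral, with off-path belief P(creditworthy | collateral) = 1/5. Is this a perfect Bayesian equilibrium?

At the pooled signal (no collateral) the lender holds the prior 1/2 and pays 1/2·260 + 1/2·160 = 210. Off-path (collateral) belief 1/5 gives 1/5·260 + 4/5·160 = 180.
Creditworthy: no collateral gives 210 − 26 = 184; collateral gives 180 − 44 = 136. Stays. ✓
Subprime: no collateral gives 210 − 26 = 184; collateral gives 180 − 68 = 112. Stays. ✓

Yes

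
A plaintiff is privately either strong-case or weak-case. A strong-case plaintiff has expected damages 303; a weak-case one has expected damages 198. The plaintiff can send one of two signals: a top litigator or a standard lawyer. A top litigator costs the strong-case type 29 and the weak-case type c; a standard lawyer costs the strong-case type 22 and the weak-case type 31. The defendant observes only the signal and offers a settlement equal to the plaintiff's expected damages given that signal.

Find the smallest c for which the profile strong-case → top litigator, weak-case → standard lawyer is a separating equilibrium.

Under separation: top litigator → strong-case (pays 303); standard lawyer → weak-case (pays 198).
Strong-case: 303 − 29 = 274 ≥ 198 − 22 = 176. Holds regardless of c. ✓
Weak-case: 198 − 31 ≥ 303 − c, so c ≥ 303 − 167 = 136.

136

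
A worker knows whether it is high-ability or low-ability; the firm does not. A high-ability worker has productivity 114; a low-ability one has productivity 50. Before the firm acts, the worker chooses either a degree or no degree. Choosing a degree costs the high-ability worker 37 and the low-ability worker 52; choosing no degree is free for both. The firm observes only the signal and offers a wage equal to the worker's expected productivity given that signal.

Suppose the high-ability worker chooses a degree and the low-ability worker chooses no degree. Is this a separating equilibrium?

No

If types separate, degree earns payment 114 and no degree earns 50.
High-ability: degree gives 114 − 37 = 77; no degree gives 50 − 0 = 50. No deviation. ✓
Low-ability: no degree gives 50 − 0 = 50; degree gives 114 − 52 = 62. Would deviate. ✗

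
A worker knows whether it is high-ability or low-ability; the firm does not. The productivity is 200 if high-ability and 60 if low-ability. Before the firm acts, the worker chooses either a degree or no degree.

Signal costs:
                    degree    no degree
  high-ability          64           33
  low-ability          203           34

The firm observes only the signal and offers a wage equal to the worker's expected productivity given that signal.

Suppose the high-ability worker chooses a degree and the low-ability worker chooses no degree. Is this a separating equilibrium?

If types separate, degree earns payment 200 and no degree earns 60.
High-ability: degree gives 200 − 64 = 136; no degree gives 60 − 33 = 27. No deviation. ✓
Low-ability: no degree gives 60 − 34 = 26; degree gives 200 − 203 = -3. No deviation. ✓
Neither type gains from mimicking the other.

Yes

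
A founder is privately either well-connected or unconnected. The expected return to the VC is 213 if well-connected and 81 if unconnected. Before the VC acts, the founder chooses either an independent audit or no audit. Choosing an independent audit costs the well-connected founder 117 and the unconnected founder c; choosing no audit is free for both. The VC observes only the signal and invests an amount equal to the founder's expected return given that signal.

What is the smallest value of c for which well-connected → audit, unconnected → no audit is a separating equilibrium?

Under separation: audit → well-connected (pays 213); no audit → unconnected (pays 81).
Well-connected: 213 − 117 = 96 ≥ 81 − 0 = 81. Holds regardless of c. ✓
Unconnected: 81 − 0 ≥ 213 − c, so c ≥ 213 − 81 = 132.

132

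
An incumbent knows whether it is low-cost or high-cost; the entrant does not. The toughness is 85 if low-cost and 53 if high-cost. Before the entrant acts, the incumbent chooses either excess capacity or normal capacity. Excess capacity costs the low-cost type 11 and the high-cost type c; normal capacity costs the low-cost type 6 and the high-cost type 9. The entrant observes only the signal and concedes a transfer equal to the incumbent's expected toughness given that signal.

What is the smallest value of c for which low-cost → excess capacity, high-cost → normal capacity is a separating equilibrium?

41

Under separation: excess capacity → low-cost (pays 85); normal capacity → high-cost (pays 53).
Low-cost: 85 − 11 = 74 ≥ 53 − 6 = 47. Holds regardless of c. ✓
High-cost: 53 − 9 ≥ 85 − c, so c ≥ 85 − 44 = 41.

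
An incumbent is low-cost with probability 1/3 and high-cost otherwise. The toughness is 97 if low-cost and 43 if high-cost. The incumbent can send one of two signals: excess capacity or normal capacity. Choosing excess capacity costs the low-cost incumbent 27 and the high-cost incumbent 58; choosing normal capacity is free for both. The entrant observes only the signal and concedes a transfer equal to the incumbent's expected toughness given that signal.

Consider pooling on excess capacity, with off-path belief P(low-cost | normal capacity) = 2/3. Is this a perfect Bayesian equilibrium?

No

On the equilibrium path (excess capacity) the entrant holds the prior 1/3 and pays 1/3·97 + 2/3·43 = 61. Off-path (normal capacity) belief 2/3 gives 2/3·97 + 1/3·43 = 79.
Low-cost: excess capacity gives 61 − 27 = 34; normal capacity gives 79 − 0 = 79. Deviates. ✗
High-cost: excess capacity gives 61 − 58 = 3; normal capacity gives 79 − 0 = 79. Deviates. ✗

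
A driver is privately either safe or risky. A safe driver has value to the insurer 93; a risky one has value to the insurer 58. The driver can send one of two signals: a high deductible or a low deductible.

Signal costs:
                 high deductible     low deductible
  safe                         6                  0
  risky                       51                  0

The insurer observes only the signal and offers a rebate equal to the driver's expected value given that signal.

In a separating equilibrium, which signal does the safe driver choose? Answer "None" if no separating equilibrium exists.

high deductible

Try safe → high deductible, risky → low deductible:
  If types separate, high deductible earns payment 93 and low deductible earns 58.
  Safe: high deductible gives 93 − 6 = 87; low deductible gives 58 − 0 = 58. No deviation. ✓
  Risky: low deductible gives 58 − 0 = 58; high deductible gives 93 − 51 = 42. No deviation. ✓
Both hold — the safe type sends high deductible.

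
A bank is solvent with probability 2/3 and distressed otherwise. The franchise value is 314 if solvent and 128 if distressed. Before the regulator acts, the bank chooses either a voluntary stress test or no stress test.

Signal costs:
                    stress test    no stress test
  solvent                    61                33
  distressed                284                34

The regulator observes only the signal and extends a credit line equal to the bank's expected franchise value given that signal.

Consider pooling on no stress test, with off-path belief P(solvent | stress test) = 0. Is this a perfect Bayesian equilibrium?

Yes

At the pooled signal (no stress test) the regulator holds the prior 2/3 and pays 2/3·314 + 1/3·128 = 252. Off-path (stress test) belief 0 gives 0·314 + 1·128 = 128.
Solvent: no stress test gives 252 − 33 = 219; stress test gives 128 − 61 = 67. Stays. ✓
Distressed: no stress test gives 252 − 34 = 218; stress test gives 128 − 284 = -156. Stays. ✓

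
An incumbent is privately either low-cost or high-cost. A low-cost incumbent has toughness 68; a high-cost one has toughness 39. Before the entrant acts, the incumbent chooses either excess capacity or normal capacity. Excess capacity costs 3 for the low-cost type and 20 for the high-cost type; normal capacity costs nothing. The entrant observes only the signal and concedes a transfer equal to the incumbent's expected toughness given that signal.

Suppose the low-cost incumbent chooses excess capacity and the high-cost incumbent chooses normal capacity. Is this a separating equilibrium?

No

Under separation the entrant infers type exactly: excess capacity → low-cost (pays 68), normal capacity → high-cost (pays 39).
Low-cost: excess capacity gives 68 − 3 = 65; normal capacity gives 39 − 0 = 39. No deviation. ✓
High-cost: normal capacity gives 39 − 0 = 39; excess capacity gives 68 − 20 = 48. Would deviate. ✗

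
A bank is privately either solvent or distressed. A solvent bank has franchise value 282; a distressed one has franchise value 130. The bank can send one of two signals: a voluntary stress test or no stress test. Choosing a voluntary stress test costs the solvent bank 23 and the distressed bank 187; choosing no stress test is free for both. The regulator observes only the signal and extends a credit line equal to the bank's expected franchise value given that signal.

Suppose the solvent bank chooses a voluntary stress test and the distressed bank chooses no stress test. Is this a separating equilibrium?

Yes

Under separation the regulator infers type exactly: stress test → solvent (pays 282), no stress test → distressed (pays 130).
Solvent: stress test gives 282 − 23 = 259; no stress test gives 130 − 0 = 130. No deviation. ✓
Distressed: no stress test gives 130 − 0 = 130; stress test gives 282 − 187 = 95. No deviation. ✓
Neither type gains from mimicking the other.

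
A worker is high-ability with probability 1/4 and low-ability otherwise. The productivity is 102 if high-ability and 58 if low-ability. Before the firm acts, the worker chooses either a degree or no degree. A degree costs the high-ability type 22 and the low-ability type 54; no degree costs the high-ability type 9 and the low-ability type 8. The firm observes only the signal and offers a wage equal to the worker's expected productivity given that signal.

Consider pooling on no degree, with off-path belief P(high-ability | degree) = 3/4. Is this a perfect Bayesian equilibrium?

No

On the equilibrium path (no degree) the firm holds the prior 1/4 and pays 1/4·102 + 3/4·58 = 69. Off-path (degree) belief 3/4 gives 3/4·102 + 1/4·58 = 91.
High-ability: no degree gives 69 − 9 = 60; degree gives 91 − 22 = 69. Deviates. ✗
Low-ability: no degree gives 69 − 8 = 61; degree gives 91 − 54 = 37. Stays. ✓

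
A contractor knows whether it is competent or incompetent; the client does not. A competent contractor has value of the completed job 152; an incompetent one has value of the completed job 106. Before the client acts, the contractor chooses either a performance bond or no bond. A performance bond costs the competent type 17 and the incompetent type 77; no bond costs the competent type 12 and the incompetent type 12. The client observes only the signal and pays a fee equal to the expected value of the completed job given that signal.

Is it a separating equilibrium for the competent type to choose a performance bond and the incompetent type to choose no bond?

Yes

If types separate, bond earns payment 152 and no bond earns 106.
Competent: bond gives 152 − 17 = 135; no bond gives 106 − 12 = 94. No deviation. ✓
Incompetent: no bond gives 106 − 12 = 94; bond gives 152 − 77 = 75. No deviation. ✓
Both incentive constraints hold.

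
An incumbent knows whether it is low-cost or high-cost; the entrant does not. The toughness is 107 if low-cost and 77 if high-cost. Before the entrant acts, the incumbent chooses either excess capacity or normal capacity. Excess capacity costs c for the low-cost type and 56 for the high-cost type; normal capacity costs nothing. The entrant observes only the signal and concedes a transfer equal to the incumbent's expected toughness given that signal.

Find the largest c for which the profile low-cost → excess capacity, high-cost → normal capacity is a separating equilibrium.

30

Under separation: excess capacity → low-cost (pays 107); normal capacity → high-cost (pays 77).
High-cost: 77 − 0 = 77 ≥ 107 − 56 = 51. Holds regardless of c. ✓
Low-cost: 107 − c ≥ 77 − 0, so c ≤ 107 − 77 = 30.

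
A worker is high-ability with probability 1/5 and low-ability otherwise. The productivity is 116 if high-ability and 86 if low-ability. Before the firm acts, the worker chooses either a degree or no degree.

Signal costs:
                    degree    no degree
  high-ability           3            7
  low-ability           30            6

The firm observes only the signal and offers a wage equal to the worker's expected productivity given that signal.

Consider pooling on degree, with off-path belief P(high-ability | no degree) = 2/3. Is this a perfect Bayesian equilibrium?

On the equilibrium path (degree) the firm holds the prior 1/5 and pays 1/5·116 + 4/5·86 = 92. Off-path (no degree) belief 2/3 gives 2/3·116 + 1/3·86 = 106.
High-ability: degree gives 92 − 3 = 89; no degree gives 106 − 7 = 99. Deviates. ✗
Low-ability: degree gives 92 − 30 = 62; no degree gives 106 − 6 = 100. Deviates. ✗

No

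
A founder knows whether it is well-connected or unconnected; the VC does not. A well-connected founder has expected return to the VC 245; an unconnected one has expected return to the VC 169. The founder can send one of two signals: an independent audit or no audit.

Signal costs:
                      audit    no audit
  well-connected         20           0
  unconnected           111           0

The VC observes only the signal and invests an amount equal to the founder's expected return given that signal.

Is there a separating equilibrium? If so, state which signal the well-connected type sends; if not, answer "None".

audit

Try well-connected → audit, unconnected → no audit:
  Under separation the VC infers type exactly: audit → well-connected (pays 245), no audit → unconnected (pays 169).
  Well-connected: audit gives 245 − 20 = 225; no audit gives 169 − 0 = 169. No deviation. ✓
  Unconnected: no audit gives 169 − 0 = 169; audit gives 245 − 111 = 134. No deviation. ✓
Both hold — the well-connected type sends audit.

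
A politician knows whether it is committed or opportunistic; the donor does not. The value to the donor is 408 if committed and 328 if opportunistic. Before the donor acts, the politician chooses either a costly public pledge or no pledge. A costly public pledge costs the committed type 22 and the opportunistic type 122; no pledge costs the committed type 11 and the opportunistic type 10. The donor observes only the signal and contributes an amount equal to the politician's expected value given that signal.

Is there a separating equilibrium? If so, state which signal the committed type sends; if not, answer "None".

pledge

Try committed → pledge, opportunistic → no pledge:
  Under separation the donor infers type exactly: pledge → committed (pays 408), no pledge → opportunistic (pays 328).
  Committed: pledge gives 408 − 22 = 386; no pledge gives 328 − 11 = 317. No deviation. ✓
  Opportunistic: no pledge gives 328 − 10 = 318; pledge gives 408 − 122 = 286. No deviation. ✓
Both hold — the committed type sends pledge.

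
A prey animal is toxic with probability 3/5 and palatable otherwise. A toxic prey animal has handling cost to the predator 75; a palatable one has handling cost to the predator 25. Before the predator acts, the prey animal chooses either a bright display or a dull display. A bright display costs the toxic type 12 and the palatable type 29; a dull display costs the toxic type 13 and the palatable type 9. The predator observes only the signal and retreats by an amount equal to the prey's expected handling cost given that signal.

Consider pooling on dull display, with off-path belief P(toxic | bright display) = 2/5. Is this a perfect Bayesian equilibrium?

At the pooled signal (dull display) the predator holds the prior 3/5 and pays 3/5·75 + 2/5·25 = 55. Off-path (bright display) belief 2/5 gives 2/5·75 + 3/5·25 = 45.
Toxic: dull display gives 55 − 13 = 42; bright display gives 45 − 12 = 33. Stays. ✓
Palatable: dull display gives 55 − 9 = 46; bright display gives 45 − 29 = 16. Stays. ✓

Yes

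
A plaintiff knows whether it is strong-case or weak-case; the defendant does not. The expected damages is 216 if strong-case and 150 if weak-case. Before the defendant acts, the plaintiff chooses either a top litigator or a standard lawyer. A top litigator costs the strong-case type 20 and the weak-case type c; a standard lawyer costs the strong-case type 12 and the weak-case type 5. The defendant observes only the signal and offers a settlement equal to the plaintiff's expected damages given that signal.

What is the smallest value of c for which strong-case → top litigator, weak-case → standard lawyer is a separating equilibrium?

71

Under separation: top litigator → strong-case (pays 216); standard lawyer → weak-case (pays 150).
Strong-case: 216 − 20 = 196 ≥ 150 − 12 = 138. Holds regardless of c. ✓
Weak-case: 150 − 5 ≥ 216 − c, so c ≥ 216 − 145 = 71.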